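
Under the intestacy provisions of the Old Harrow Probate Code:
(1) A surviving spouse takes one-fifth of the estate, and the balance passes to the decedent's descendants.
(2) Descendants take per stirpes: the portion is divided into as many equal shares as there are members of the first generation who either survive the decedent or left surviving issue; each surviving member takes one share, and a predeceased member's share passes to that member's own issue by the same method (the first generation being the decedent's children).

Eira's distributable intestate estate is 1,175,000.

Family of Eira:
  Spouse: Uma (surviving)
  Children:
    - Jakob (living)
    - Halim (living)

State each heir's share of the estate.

Uma takes one-fifth of 1,175,000 = 235,000. The remaining 940,000 passes to the descendants.
The descendants' portion (940,000) is divided into 2 shares of 470,000: Jakob and Halim each take 470,000.

Uma: 235,000; Jakob: 470,000; Halim: 470,000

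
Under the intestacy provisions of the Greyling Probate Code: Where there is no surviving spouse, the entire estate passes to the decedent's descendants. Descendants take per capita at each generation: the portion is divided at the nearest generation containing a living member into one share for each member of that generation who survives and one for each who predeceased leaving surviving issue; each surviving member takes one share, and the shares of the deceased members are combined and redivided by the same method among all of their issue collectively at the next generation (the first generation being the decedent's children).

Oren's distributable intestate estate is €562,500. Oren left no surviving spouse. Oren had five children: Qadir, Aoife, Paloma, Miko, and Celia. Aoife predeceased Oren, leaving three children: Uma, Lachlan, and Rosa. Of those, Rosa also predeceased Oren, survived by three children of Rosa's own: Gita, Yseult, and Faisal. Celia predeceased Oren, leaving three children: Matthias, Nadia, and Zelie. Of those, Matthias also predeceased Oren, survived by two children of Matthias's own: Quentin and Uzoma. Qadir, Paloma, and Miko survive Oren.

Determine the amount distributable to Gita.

Gita receives €15,000.

The entire €562,500 passes to the descendants.
That amount (€562,500) is divided at the children's generation into 5 shares of €112,500. Qadir, Paloma, and Miko each take €112,500. The 2 shares of the deceased (Aoife and Celia) are combined into a pool of €225,000.
That pool (€225,000) is divided at the grandchildren's generation into 6 shares of €37,500. Uma, Lachlan, Nadia, and Zelie each take €37,500. The 2 shares of the deceased (Rosa and Matthias) are combined into a pool of €75,000.
That pool (€75,000) is divided at the great-grandchildren's generation equally among Gita, Yseult, Faisal, Quentin, and Uzoma: €15,000 each.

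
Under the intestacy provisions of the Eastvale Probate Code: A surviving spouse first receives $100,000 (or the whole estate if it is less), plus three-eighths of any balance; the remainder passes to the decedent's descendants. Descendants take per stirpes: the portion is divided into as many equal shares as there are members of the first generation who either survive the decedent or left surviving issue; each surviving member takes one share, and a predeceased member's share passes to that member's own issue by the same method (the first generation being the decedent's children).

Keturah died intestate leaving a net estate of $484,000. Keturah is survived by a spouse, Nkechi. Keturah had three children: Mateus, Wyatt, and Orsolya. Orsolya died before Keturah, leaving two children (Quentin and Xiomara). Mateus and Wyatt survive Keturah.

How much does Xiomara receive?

Nkechi first takes $100,000, leaving a balance of $384,000. Nkechi then takes three-eighths of the balance ($144,000), for a total of $244,000. The remaining $240,000 passes to the descendants.
The descendants' portion ($240,000) is divided into 3 shares of $80,000: Mateus and Wyatt each take $80,000; Orsolya's $80,000 share passes to Orsolya's issue.
Orsolya's share ($80,000) is divided into 2 shares of $40,000: Quentin and Xiomara each take $40,000.

Xiomara receives $40,000.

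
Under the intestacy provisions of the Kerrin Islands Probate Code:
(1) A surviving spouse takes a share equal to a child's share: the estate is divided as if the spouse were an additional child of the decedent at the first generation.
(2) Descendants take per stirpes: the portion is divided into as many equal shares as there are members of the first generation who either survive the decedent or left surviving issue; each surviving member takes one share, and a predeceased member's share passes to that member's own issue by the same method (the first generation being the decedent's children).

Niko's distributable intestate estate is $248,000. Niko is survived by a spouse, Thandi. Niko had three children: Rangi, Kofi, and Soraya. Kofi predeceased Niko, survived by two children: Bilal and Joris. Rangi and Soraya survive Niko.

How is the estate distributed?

Thandi: $62,000; Rangi: $62,000; Bilal: $31,000; Joris: $31,000; Soraya: $62,000

The spouse counts as an additional share at the children's level, so there are 4 primary shares of $62,000. Thandi takes one such share ($62,000).
The children's combined portion ($186,000) is divided into 3 shares of $62,000: Rangi and Soraya each take $62,000; Kofi's $62,000 share passes to Kofi's issue.
Kofi's share ($62,000) is divided into 2 shares of $31,000: Bilal and Joris each take $31,000.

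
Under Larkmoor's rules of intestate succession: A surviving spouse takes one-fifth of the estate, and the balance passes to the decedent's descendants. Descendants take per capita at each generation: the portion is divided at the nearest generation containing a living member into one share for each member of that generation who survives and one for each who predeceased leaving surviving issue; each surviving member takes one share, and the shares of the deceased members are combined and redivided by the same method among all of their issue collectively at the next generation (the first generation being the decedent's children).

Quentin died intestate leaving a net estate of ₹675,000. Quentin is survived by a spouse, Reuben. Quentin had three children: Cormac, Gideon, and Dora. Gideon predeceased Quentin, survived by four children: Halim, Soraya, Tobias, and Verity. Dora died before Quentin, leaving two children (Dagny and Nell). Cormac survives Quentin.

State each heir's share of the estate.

Reuben: ₹135,000; Cormac: ₹180,000; Halim: ₹60,000; Soraya: ₹60,000; Tobias: ₹60,000; Verity: ₹60,000; Dagny: ₹60,000; Nell: ₹60,000

Reuben takes one-fifth of ₹675,000 = ₹135,000. The remaining ₹540,000 passes to the descendants.
The descendants' portion (₹540,000) is divided at the children's generation into 3 shares of ₹180,000. Cormac takes ₹180,000. The 2 shares of the deceased (Gideon and Dora) are combined into a pool of ₹360,000.
That pool (₹360,000) is divided at the grandchildren's generation equally among Halim, Soraya, Tobias, Verity, Dagny, and Nell: ₹60,000 each.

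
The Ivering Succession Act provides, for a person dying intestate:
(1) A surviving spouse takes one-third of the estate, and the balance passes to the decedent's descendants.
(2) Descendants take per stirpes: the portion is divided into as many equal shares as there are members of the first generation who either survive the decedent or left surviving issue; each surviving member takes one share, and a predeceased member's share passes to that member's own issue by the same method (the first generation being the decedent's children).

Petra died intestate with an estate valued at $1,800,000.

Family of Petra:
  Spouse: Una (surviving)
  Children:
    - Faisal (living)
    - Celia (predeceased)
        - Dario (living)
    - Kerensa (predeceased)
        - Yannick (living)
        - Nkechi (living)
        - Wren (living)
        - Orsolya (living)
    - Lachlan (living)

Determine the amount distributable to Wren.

Wren receives $75,000.

Una takes one-third of $1,800,000 = $600,000. The remaining $1,200,000 passes to the descendants.
The descendants' portion ($1,200,000) is divided into 4 shares of $300,000: Faisal and Lachlan each take $300,000; Celia's $300,000 share passes to Celia's issue; Kerensa's $300,000 share passes to Kerensa's issue.
Celia's share ($300,000) passes entirely to Dario.
Kerensa's share ($300,000) is divided into 4 shares of $75,000: Yannick, Nkechi, Wren, and Orsolya each take $75,000.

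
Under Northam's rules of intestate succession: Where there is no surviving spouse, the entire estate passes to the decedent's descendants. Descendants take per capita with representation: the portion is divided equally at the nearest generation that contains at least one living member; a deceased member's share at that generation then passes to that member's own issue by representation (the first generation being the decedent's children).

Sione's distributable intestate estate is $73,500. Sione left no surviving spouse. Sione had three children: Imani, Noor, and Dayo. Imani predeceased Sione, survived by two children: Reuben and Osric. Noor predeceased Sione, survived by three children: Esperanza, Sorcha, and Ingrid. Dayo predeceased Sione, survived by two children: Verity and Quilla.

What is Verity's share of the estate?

Verity receives $10,500.

The entire $73,500 passes to the descendants.
No child survives, so the initial division is made at the grandchildren's generation.
That amount ($73,500) is divided into 7 shares of $10,500: Reuben, Osric, Esperanza, Sorcha, Ingrid, Verity, and Quilla each take $10,500.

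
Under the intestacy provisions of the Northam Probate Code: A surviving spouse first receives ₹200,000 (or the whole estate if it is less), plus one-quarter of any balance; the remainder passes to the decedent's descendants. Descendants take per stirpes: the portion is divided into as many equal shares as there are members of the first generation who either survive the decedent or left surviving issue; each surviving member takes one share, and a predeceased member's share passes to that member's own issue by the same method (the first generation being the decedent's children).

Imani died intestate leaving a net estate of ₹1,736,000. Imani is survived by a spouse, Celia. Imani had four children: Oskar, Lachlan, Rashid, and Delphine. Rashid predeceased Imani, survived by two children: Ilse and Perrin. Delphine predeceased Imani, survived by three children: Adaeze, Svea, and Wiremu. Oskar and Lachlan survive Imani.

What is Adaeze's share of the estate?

Adaeze receives ₹96,000.

Celia first takes ₹200,000, leaving a balance of ₹1,536,000. Celia then takes one-quarter of the balance (₹384,000), for a total of ₹584,000. The remaining ₹1,152,000 passes to the descendants.
The descendants' portion (₹1,152,000) is divided into 4 shares of ₹288,000: Oskar and Lachlan each take ₹288,000; Rashid's ₹288,000 share passes to Rashid's issue; Delphine's ₹288,000 share passes to Delphine's issue.
Rashid's share (₹288,000) is divided into 2 shares of ₹144,000: Ilse and Perrin each take ₹144,000.
Delphine's share (₹288,000) is divided into 3 shares of ₹96,000: Adaeze, Svea, and Wiremu each take ₹96,000.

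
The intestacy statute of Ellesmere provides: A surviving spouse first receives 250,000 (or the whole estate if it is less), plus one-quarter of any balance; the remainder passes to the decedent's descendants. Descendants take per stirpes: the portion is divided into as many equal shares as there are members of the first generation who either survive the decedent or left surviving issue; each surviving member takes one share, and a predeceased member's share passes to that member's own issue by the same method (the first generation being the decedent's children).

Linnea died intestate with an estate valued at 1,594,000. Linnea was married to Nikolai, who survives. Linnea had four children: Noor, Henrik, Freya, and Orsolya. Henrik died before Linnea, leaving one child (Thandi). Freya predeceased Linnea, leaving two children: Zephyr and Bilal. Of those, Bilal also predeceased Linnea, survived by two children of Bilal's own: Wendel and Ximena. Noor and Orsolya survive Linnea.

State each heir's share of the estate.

Nikolai first takes 250,000, leaving a balance of 1,344,000. Nikolai then takes one-quarter of the balance (336,000), for a total of 586,000. The remaining 1,008,000 passes to the descendants.
The descendants' portion (1,008,000) is divided into 4 shares of 252,000: Noor and Orsolya each take 252,000; Henrik's 252,000 share passes to Henrik's issue; Freya's 252,000 share passes to Freya's issue.
Henrik's share (252,000) passes entirely to Thandi.
Freya's share (252,000) is divided into 2 shares of 126,000: Zephyr takes 126,000; Bilal's 126,000 share passes to Bilal's issue.
Bilal's share (126,000) is divided into 2 shares of 63,000: Wendel and Ximena each take 63,000.

Nikolai: 586,000; Noor: 252,000; Thandi: 252,000; Zephyr: 126,000; Wendel: 63,000; Ximena: 63,000; Orsolya: 252,000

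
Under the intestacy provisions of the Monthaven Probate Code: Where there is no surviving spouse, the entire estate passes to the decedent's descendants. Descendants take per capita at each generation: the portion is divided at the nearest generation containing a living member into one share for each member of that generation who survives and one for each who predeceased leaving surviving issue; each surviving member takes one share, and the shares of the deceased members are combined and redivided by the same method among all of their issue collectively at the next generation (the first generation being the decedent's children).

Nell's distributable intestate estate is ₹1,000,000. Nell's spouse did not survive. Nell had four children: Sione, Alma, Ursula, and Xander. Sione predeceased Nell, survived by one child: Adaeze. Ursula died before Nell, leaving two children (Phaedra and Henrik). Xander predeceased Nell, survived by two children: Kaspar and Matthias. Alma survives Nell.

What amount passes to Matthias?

The entire ₹1,000,000 passes to the descendants.
That amount (₹1,000,000) is divided at the children's generation into 4 shares of ₹250,000. Alma takes ₹250,000. The 3 shares of the deceased (Sione, Ursula, and Xander) are combined into a pool of ₹750,000.
That pool (₹750,000) is divided at the grandchildren's generation equally among Adaeze, Phaedra, Henrik, Kaspar, and Matthias: ₹150,000 each.

Matthias receives ₹150,000.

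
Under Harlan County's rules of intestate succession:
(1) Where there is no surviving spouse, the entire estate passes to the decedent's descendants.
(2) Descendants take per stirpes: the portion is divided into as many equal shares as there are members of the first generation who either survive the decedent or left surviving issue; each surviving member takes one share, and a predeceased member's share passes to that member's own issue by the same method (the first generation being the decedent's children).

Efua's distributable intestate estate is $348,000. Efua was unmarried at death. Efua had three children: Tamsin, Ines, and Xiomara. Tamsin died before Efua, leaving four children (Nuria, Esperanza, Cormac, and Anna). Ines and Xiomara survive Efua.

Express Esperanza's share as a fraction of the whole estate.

The entire $348,000 passes to the descendants.
That amount ($348,000) is divided into 3 shares of $116,000: Ines and Xiomara each take $116,000; Tamsin's $116,000 share passes to Tamsin's issue.
Tamsin's share ($116,000) is divided into 4 shares of $29,000: Nuria, Esperanza, Cormac, and Anna each take $29,000.

Esperanza receives 1/12 of the estate.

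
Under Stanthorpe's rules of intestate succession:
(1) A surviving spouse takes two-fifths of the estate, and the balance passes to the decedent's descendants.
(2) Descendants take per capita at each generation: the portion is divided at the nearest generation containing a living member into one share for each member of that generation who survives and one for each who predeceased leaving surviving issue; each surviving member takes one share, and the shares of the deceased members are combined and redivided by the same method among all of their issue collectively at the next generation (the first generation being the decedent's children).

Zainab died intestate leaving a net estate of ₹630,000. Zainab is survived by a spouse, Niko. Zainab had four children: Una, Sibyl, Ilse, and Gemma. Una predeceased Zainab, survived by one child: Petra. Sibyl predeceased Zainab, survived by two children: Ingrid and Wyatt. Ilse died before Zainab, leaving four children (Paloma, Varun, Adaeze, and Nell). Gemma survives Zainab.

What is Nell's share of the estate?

Niko takes two-fifths of ₹630,000 = ₹252,000. The remaining ₹378,000 passes to the descendants.
The descendants' portion (₹378,000) is divided at the children's generation into 4 shares of ₹94,500. Gemma takes ₹94,500. The 3 shares of the deceased (Una, Sibyl, and Ilse) are combined into a pool of ₹283,500.
That pool (₹283,500) is divided at the grandchildren's generation equally among Petra, Ingrid, Wyatt, Paloma, Varun, Adaeze, and Nell: ₹40,500 each.

Nell receives ₹40,500.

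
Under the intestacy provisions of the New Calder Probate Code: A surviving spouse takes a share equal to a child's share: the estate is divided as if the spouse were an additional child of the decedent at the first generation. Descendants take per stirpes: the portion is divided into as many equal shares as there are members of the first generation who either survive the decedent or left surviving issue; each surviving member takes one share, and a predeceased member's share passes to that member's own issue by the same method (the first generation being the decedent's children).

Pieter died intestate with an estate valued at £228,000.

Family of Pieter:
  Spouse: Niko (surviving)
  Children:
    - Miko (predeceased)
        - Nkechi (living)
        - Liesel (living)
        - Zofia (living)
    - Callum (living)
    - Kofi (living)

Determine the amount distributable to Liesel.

The spouse counts as an additional share at the children's level, so there are 4 primary shares of £57,000. Niko takes one such share (£57,000).
The children's combined portion (£171,000) is divided into 3 shares of £57,000: Callum and Kofi each take £57,000; Miko's £57,000 share passes to Miko's issue.
Miko's share (£57,000) is divided into 3 shares of £19,000: Nkechi, Liesel, and Zofia each take £19,000.

Liesel receives £19,000.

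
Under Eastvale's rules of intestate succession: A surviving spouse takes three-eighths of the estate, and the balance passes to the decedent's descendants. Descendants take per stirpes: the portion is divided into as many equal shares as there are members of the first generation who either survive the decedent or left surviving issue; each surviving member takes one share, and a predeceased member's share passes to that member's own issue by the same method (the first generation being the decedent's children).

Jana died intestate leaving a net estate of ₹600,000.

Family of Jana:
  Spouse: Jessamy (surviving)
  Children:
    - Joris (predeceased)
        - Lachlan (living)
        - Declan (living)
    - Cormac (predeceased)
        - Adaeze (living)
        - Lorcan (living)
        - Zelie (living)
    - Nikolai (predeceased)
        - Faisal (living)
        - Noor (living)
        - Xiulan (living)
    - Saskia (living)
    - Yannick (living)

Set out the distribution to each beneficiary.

Jessamy takes three-eighths of ₹600,000 = ₹225,000. The remaining ₹375,000 passes to the descendants.
The descendants' portion (₹375,000) is divided into 5 shares of ₹75,000: Saskia and Yannick each take ₹75,000; Joris's ₹75,000 share passes to Joris's issue; Cormac's ₹75,000 share passes to Cormac's issue; Nikolai's ₹75,000 share passes to Nikolai's issue.
Joris's share (₹75,000) is divided into 2 shares of ₹37,500: Lachlan and Declan each take ₹37,500.
Cormac's share (₹75,000) is divided into 3 shares of ₹25,000: Adaeze, Lorcan, and Zelie each take ₹25,000.
Nikolai's share (₹75,000) is divided into 3 shares of ₹25,000: Faisal, Noor, and Xiulan each take ₹25,000.

Jessamy: ₹225,000; Lachlan: ₹37,500; Declan: ₹37,500; Adaeze: ₹25,000; Lorcan: ₹25,000; Zelie: ₹25,000; Faisal: ₹25,000; Noor: ₹25,000; Xiulan: ₹25,000; Saskia: ₹75,000; Yannick: ₹75,000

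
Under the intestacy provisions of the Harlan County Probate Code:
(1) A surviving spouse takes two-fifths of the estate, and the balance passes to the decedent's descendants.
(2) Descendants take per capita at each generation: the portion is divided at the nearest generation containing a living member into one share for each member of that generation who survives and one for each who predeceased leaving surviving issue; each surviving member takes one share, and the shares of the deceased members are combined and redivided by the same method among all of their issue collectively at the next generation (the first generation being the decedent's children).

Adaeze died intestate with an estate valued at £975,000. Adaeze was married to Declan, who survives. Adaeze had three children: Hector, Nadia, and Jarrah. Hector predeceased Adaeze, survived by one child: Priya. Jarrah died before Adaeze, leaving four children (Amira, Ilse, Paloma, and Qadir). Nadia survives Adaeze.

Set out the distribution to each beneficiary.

Declan: £390,000; Priya: £78,000; Nadia: £195,000; Amira: £78,000; Ilse: £78,000; Paloma: £78,000; Qadir: £78,000

Declan takes two-fifths of £975,000 = £390,000. The remaining £585,000 passes to the descendants.
The descendants' portion (£585,000) is divided at the children's generation into 3 shares of £195,000. Nadia takes £195,000. The 2 shares of the deceased (Hector and Jarrah) are combined into a pool of £390,000.
That pool (£390,000) is divided at the grandchildren's generation equally among Priya, Amira, Ilse, Paloma, and Qadir: £78,000 each.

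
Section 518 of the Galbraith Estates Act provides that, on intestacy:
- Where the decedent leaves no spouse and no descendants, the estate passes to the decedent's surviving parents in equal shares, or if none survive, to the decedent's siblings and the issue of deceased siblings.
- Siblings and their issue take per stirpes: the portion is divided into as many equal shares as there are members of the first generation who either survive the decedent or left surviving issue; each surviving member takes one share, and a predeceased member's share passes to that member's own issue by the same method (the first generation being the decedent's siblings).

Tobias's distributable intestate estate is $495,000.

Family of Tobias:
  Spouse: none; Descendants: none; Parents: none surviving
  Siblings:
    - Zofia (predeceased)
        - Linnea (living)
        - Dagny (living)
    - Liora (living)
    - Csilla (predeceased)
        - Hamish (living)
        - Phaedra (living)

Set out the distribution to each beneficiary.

The entire $495,000 passes to the siblings and their issue.
That amount ($495,000) is divided into 3 shares of $165,000: Liora takes $165,000; Zofia's $165,000 share passes to Zofia's issue; Csilla's $165,000 share passes to Csilla's issue.
Zofia's share ($165,000) is divided into 2 shares of $82,500: Linnea and Dagny each take $82,500.
Csilla's share ($165,000) is divided into 2 shares of $82,500: Hamish and Phaedra each take $82,500.

Linnea: $82,500; Dagny: $82,500; Liora: $165,000; Hamish: $82,500; Phaedra: $82,500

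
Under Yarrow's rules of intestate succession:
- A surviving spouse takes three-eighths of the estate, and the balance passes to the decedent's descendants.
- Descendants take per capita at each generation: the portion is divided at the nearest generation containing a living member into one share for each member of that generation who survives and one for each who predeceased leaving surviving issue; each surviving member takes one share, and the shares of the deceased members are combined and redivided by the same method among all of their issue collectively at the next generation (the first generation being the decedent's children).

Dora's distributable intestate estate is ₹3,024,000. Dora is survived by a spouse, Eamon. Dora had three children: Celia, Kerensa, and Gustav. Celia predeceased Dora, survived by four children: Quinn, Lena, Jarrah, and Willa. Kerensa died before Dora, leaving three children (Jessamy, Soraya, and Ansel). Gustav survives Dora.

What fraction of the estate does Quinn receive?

Eamon takes three-eighths of ₹3,024,000 = ₹1,134,000. The remaining ₹1,890,000 passes to the descendants.
The descendants' portion (₹1,890,000) is divided at the children's generation into 3 shares of ₹630,000. Gustav takes ₹630,000. The 2 shares of the deceased (Celia and Kerensa) are combined into a pool of ₹1,260,000.
That pool (₹1,260,000) is divided at the grandchildren's generation equally among Quinn, Lena, Jarrah, Willa, Jessamy, Soraya, and Ansel: ₹180,000 each.

Quinn receives 5/84 of the estate.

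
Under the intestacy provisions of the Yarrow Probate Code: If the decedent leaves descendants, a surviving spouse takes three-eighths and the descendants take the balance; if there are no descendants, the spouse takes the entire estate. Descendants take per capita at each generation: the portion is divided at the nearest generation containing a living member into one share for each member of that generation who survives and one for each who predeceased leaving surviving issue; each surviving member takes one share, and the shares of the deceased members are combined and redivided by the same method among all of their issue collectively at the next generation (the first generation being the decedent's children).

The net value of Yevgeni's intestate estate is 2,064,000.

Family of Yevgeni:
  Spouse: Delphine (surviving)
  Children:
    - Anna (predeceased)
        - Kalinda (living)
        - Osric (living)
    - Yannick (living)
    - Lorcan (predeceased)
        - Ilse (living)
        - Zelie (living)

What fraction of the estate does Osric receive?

Delphine takes three-eighths of 2,064,000 = 774,000. The remaining 1,290,000 passes to the descendants.
The descendants' portion (1,290,000) is divided at the children's generation into 3 shares of 430,000. Yannick takes 430,000. The 2 shares of the deceased (Anna and Lorcan) are combined into a pool of 860,000.
That pool (860,000) is divided at the grandchildren's generation equally among Kalinda, Osric, Ilse, and Zelie: 215,000 each.

Osric receives 5/48 of the estate.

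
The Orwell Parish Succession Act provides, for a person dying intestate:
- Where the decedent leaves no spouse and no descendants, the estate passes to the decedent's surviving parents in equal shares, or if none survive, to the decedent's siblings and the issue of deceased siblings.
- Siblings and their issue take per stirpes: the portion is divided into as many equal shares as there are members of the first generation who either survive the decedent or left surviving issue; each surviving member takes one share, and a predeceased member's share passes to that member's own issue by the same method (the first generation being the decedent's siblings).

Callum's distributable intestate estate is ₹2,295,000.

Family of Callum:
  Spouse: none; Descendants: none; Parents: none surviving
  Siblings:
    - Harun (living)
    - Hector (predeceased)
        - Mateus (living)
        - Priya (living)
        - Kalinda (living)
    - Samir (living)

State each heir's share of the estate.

Harun: ₹765,000; Mateus: ₹255,000; Priya: ₹255,000; Kalinda: ₹255,000; Samir: ₹765,000

The entire ₹2,295,000 passes to the siblings and their issue.
That amount (₹2,295,000) is divided into 3 shares of ₹765,000: Harun and Samir each take ₹765,000; Hector's ₹765,000 share passes to Hector's issue.
Hector's share (₹765,000) is divided into 3 shares of ₹255,000: Mateus, Priya, and Kalinda each take ₹255,000.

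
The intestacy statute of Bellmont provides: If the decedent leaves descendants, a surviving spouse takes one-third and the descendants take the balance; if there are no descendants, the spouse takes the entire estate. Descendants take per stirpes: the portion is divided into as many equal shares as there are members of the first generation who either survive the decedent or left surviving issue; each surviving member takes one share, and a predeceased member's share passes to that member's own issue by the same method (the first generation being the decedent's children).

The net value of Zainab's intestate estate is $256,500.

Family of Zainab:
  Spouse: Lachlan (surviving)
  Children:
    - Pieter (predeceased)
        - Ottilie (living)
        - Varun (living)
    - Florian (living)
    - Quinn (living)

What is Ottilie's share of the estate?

Lachlan takes one-third of $256,500 = $85,500. The remaining $171,000 passes to the descendants.
The descendants' portion ($171,000) is divided into 3 shares of $57,000: Florian and Quinn each take $57,000; Pieter's $57,000 share passes to Pieter's issue.
Pieter's share ($57,000) is divided into 2 shares of $28,500: Ottilie and Varun each take $28,500.

Ottilie receives $28,500.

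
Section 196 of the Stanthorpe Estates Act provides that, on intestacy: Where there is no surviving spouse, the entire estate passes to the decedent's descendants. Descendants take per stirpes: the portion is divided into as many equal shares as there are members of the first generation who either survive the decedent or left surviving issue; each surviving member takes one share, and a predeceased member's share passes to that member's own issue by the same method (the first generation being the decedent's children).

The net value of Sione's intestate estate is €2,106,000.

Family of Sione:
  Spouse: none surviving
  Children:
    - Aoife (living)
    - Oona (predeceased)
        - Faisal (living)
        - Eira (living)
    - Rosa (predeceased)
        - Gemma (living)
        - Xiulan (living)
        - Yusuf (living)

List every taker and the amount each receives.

Aoife: €702,000; Faisal: €351,000; Eira: €351,000; Gemma: €234,000; Xiulan: €234,000; Yusuf: €234,000

The entire €2,106,000 passes to the descendants.
That amount (€2,106,000) is divided into 3 shares of €702,000: Aoife takes €702,000; Oona's €702,000 share passes to Oona's issue; Rosa's €702,000 share passes to Rosa's issue.
Oona's share (€702,000) is divided into 2 shares of €351,000: Faisal and Eira each take €351,000.
Rosa's share (€702,000) is divided into 3 shares of €234,000: Gemma, Xiulan, and Yusuf each take €234,000.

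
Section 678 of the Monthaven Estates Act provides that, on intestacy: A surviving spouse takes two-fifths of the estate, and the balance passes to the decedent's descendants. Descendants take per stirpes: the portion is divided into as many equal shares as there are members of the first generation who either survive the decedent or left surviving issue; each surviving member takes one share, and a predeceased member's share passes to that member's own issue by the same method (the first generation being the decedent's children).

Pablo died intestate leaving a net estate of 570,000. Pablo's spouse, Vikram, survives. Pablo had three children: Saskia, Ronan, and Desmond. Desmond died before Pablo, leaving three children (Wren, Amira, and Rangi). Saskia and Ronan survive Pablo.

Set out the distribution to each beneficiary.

Vikram: 228,000; Saskia: 114,000; Ronan: 114,000; Wren: 38,000; Amira: 38,000; Rangi: 38,000

Vikram takes two-fifths of 570,000 = 228,000. The remaining 342,000 passes to the descendants.
The descendants' portion (342,000) is divided into 3 shares of 114,000: Saskia and Ronan each take 114,000; Desmond's 114,000 share passes to Desmond's issue.
Desmond's share (114,000) is divided into 3 shares of 38,000: Wren, Amira, and Rangi each take 38,000.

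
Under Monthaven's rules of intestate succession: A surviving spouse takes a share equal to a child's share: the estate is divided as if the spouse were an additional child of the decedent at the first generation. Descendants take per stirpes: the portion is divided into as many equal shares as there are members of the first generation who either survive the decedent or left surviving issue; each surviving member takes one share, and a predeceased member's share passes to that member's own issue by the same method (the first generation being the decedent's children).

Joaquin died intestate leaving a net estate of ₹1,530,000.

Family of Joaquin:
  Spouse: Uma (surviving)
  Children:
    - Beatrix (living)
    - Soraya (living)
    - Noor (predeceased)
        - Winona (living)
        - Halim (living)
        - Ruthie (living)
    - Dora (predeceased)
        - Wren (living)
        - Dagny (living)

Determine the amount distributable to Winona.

The spouse counts as an additional share at the children's level, so there are 5 primary shares of ₹306,000. Uma takes one such share (₹306,000).
The children's combined portion (₹1,224,000) is divided into 4 shares of ₹306,000: Beatrix and Soraya each take ₹306,000; Noor's ₹306,000 share passes to Noor's issue; Dora's ₹306,000 share passes to Dora's issue.
Noor's share (₹306,000) is divided into 3 shares of ₹102,000: Winona, Halim, and Ruthie each take ₹102,000.
Dora's share (₹306,000) is divided into 2 shares of ₹153,000: Wren and Dagny each take ₹153,000.

Winona receives ₹102,000.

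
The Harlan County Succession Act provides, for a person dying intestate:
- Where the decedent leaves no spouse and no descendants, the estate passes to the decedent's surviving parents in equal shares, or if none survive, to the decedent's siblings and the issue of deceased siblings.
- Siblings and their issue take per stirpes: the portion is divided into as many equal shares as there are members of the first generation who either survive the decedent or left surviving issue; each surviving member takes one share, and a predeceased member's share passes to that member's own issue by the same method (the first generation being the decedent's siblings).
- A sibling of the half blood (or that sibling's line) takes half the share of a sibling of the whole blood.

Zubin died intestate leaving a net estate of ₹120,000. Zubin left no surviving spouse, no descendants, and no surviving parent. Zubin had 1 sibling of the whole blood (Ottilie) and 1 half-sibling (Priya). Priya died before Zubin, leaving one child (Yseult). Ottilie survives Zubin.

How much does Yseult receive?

The entire ₹120,000 passes to the siblings and their issue.
Counting each half-blood sibling's line as half a unit, there are 3/2 units in ₹120,000, so one unit is ₹80,000. Whole-blood lines (Ottilie) take ₹80,000 each; half-blood lines (Priya) take ₹40,000 each.
Priya's share (₹40,000) passes entirely to Yseult.

Yseult receives ₹40,000.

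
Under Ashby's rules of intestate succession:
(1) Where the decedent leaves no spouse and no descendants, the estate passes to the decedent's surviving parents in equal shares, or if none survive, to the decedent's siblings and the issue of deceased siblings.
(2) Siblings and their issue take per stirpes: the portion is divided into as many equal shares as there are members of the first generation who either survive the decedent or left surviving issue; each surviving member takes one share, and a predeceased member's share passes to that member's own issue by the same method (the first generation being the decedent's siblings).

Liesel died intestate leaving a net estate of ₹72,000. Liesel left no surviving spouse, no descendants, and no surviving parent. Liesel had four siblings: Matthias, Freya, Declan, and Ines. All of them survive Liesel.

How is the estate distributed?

Matthias: ₹18,000; Freya: ₹18,000; Declan: ₹18,000; Ines: ₹18,000

The entire ₹72,000 passes to the siblings and their issue.
That amount (₹72,000) is divided into 4 shares of ₹18,000: Matthias, Freya, Declan, and Ines each take ₹18,000.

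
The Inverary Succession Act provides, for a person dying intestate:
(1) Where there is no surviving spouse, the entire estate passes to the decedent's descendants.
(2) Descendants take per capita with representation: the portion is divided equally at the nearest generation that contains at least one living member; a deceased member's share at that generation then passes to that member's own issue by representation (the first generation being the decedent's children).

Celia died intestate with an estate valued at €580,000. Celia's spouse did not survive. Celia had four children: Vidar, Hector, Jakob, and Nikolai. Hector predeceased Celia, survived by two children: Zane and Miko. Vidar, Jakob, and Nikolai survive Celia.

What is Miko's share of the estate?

Miko receives €72,500.

The entire €580,000 passes to the descendants.
That amount (€580,000) is divided into 4 shares of €145,000: Vidar, Jakob, and Nikolai each take €145,000; Hector's €145,000 share passes to Hector's issue.
Hector's share (€145,000) is divided into 2 shares of €72,500: Zane and Miko each take €72,500.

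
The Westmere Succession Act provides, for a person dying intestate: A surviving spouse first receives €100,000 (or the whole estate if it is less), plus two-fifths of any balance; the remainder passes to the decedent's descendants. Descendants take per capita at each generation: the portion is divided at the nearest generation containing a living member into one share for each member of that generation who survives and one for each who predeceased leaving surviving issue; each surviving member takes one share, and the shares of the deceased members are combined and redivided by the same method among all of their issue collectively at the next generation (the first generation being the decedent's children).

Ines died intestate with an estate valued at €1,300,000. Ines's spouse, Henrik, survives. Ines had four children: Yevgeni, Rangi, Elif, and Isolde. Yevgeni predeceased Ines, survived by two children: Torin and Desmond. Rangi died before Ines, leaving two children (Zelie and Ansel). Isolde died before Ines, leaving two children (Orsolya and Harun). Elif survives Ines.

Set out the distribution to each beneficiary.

Henrik: €580,000; Torin: €90,000; Desmond: €90,000; Zelie: €90,000; Ansel: €90,000; Elif: €180,000; Orsolya: €90,000; Harun: €90,000

Henrik first takes €100,000, leaving a balance of €1,200,000. Henrik then takes two-fifths of the balance (€480,000), for a total of €580,000. The remaining €720,000 passes to the descendants.
The descendants' portion (€720,000) is divided at the children's generation into 4 shares of €180,000. Elif takes €180,000. The 3 shares of the deceased (Yevgeni, Rangi, and Isolde) are combined into a pool of €540,000.
That pool (€540,000) is divided at the grandchildren's generation equally among Torin, Desmond, Zelie, Ansel, Orsolya, and Harun: €90,000 each.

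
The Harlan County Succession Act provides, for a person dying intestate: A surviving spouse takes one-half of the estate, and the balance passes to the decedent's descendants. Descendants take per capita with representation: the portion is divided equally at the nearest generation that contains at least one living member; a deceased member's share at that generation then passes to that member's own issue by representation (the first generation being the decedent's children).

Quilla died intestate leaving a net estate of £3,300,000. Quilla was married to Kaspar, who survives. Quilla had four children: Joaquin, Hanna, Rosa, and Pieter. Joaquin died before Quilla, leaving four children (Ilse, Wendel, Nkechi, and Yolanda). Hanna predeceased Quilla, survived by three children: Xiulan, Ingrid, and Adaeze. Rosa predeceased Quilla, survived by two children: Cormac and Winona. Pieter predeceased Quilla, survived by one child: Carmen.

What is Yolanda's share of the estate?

Kaspar takes one-half of £3,300,000 = £1,650,000. The remaining £1,650,000 passes to the descendants.
No child survives, so the initial division is made at the grandchildren's generation.
The descendants' portion (£1,650,000) is divided into 10 shares of £165,000: Ilse, Wendel, Nkechi, Yolanda, Xiulan, Ingrid, Adaeze, Cormac, Winona, and Carmen each take £165,000.

Yolanda receives £165,000.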